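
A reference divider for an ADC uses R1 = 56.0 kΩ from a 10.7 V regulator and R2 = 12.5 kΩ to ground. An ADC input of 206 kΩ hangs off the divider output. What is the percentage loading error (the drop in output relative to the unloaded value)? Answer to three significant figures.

4.73 %

The divider's output (Thévenin) resistance is R1‖R2 = 10.22 kΩ.
Fractional drop under load = R_th/(R_th + R_L) = 10.22 / (10.22 + 206) = 0.04726.
So the output falls by 4.73 %.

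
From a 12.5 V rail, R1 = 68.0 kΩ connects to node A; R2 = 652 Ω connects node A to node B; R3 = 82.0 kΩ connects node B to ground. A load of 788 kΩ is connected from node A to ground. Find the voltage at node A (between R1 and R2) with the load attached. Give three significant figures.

Below node A the series string R2+R3 = 82650 Ω sits in parallel with the 788000 Ω load: 74810 Ω.
V_A = 12.5 × 74810/(68000 + 74810) = 6.55 V.

V ≈ 6.55 V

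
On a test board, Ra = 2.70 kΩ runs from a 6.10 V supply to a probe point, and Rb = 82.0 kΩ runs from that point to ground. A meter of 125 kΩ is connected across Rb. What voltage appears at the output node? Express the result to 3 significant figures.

V_out ≈ 5.78 V

The load sits in parallel with Rb: Rb‖R_L = (82.0 × 125) / (82.0 + 125) = 49.52 kΩ.
V_out = 6.10 × 49.52 / (2.70 + 49.52) = 6.10 × 49.52/52.22 = 5.78 V.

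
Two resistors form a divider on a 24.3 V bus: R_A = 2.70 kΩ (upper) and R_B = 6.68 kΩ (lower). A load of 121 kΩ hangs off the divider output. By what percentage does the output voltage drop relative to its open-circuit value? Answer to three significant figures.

The divider's output (Thévenin) resistance is R_A‖R_B = 1.923 kΩ.
Fractional drop under load = R_th/(R_th + R_L) = 1.923 / (1.923 + 121) = 0.01564.
So the output falls by 1.56 %.

1.56 %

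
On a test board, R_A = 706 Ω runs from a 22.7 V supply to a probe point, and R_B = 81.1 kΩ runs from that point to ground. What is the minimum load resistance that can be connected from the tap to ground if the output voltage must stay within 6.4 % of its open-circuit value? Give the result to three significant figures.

R_L(min) ≈ 10.2 kΩ

Output resistance R_th = R_A‖R_B = (706 × 81100)/81810 = 699.9 Ω.
The fractional drop is R_th/(R_th + R_L); requiring this ≤ 0.0640 gives R_L ≥ R_th(1/0.0640 − 1) = 699.9 × 14.62 = 10.2 kΩ.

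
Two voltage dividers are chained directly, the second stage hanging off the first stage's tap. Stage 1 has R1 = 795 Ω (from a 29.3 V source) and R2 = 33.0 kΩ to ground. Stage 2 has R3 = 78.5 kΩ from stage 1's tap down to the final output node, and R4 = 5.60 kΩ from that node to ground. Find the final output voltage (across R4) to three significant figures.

V_out ≈ 1.89 V

Stage 2 presents R3+R4 = 84100 Ω as a load on stage 1's tap.
Stage 1's lower leg becomes R2‖(R3+R4) = 23700 Ω, so V_mid = 29.3 × 23700/24500 = 28.35 V.
Stage 2 is itself unloaded: V_out = V_mid × R4/(R3+R4) = 28.35 × 5600/84100 = 1.89 V.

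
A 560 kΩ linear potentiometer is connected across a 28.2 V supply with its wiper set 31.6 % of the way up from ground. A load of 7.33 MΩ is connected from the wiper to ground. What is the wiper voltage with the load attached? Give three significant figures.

V ≈ 8.77 V

The wiper splits the pot into (1−α)R = 383.0 kΩ above and αR = 177.0 kΩ below.
Lower section ‖ load = 172.8 kΩ.
V_wiper = 28.2 × 172.8/(383.0 + 172.8) = 8.77 V.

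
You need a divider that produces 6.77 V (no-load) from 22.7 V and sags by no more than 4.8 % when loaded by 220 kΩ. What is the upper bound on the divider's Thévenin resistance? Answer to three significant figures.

Loading drop = R_th/(R_th + R_L) ≤ 0.0480, so R_th ≤ R_L · ε/(1−ε) = 220 kΩ × 0.0480/0.9520 = 11.1 kΩ.
(Any R1, R2 with R2/(R1+R2) = 0.298 and R1‖R2 ≤ 11.1 kΩ will meet the spec.)

R_th ≤ 11.1 kΩ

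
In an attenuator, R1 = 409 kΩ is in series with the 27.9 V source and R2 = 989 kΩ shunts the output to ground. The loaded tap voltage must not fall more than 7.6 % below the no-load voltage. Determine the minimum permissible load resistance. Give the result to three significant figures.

R_L(min) ≈ 3.52 MΩ

Output resistance R_th = R1‖R2 = (409 × 989)/1398 = 289.3 kΩ.
The fractional drop is R_th/(R_th + R_L); requiring this ≤ 0.0760 gives R_L ≥ R_th(1/0.0760 − 1) = 289.3 × 12.16 = 3.52 MΩ.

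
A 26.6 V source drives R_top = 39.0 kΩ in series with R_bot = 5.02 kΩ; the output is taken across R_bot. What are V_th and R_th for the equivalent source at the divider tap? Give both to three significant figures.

V_th = 3.03 V, R_th = 4.45 kΩ

V_th is the open-circuit tap voltage: 26.6 × 5.02/(39.0 + 5.02) = 3.03 V.
With the supply zeroed, R_top and R_bot appear in parallel from the tap: R_th = R_top‖R_bot = (39.0 × 5.02)/44.02 = 4.45 kΩ.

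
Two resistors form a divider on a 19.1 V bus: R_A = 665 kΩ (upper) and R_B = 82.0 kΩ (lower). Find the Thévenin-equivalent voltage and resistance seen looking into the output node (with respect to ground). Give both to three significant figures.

V_th = 2.10 V, R_th = 73.0 kΩ

V_th is the open-circuit tap voltage: 19.1 × 82.0/(665 + 82.0) = 2.10 V.
With the supply zeroed, R_A and R_B appear in parallel from the tap: R_th = R_A‖R_B = (665 × 82.0)/747.0 = 73.0 kΩ.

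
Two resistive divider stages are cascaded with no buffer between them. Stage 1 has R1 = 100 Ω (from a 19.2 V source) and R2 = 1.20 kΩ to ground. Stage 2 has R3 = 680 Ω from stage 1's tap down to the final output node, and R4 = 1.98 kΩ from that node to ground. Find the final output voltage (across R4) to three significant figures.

V_out ≈ 12.7 V

Stage 2 presents R3+R4 = 2660 Ω as a load on stage 1's tap.
Stage 1's lower leg becomes R2‖(R3+R4) = 826.9 Ω, so V_mid = 19.2 × 826.9/926.9 = 17.13 V.
Stage 2 is itself unloaded: V_out = V_mid × R4/(R3+R4) = 17.13 × 1980/2660 = 12.7 V.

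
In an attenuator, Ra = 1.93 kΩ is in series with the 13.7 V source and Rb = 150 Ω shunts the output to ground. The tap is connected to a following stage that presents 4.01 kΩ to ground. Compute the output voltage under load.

The load sits in parallel with Rb: Rb‖R_L = (150 × 4010) / (150 + 4010) = 144.6 Ω.
V_out = 13.7 × 144.6 / (1930 + 144.6) = 13.7 × 144.6/2075 = 0.955 V.

V_out ≈ 0.955 V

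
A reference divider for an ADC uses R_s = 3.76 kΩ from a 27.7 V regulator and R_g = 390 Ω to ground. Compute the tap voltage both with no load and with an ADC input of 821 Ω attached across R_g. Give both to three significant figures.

Open-circuit: V = 27.7 × 390/(3760 + 390) = 2.60 V.
With the load, R_g becomes R_g‖R_L = 264.4 Ω, so V = 27.7 × 264.4/4024 = 1.82 V.

Unloaded: 2.60 V; loaded: 1.82 V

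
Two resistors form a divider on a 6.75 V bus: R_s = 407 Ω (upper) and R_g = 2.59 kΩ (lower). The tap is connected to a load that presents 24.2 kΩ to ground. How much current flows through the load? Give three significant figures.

R_g‖R_L = 2340 Ω; V_out = 6.75 × 2340/2747 = 5.750 V.
I_L = V_out / R_L = 5.750 / 24.2 kΩ = 0.238 mA.

I_L ≈ 0.238 mA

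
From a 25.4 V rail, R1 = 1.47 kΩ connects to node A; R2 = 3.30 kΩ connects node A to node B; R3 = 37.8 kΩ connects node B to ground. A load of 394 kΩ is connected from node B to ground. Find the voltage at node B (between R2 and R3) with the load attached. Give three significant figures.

V ≈ 22.3 V

At node B, R3 is in parallel with the load: R3‖R_L = 34.49 kΩ.
Below node A the resistance is R2 + (R3‖R_L) = 37.79 kΩ, so V_A = 25.4 × 37.79/39.26 = 24.45 V.
Then V_B = V_A × (R3‖R_L)/(R2 + R3‖R_L) = 24.45 × 34.49/37.79 = 22.3 V.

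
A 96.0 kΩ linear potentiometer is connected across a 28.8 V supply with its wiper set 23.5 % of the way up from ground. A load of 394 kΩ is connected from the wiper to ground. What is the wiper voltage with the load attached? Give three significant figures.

V ≈ 6.48 V

The wiper splits the pot into (1−α)R = 73.44 kΩ above and αR = 22.56 kΩ below.
Lower section ‖ load = 21.34 kΩ.
V_wiper = 28.8 × 21.34/(73.44 + 21.34) = 6.48 V.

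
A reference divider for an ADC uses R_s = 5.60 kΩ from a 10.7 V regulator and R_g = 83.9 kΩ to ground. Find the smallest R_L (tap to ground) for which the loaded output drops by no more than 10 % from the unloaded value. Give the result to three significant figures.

Output resistance R_th = R_s‖R_g = (5.60 × 83.9)/89.50 = 5.250 kΩ.
The fractional drop is R_th/(R_th + R_L); requiring this ≤ 0.100 gives R_L ≥ R_th(1/0.100 − 1) = 5.250 × 9.000 = 47.2 kΩ.

R_L(min) ≈ 47.2 kΩ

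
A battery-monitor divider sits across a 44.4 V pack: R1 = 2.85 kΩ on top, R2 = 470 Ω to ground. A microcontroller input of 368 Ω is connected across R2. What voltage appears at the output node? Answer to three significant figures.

The load sits in parallel with R2: R2‖R_L = (470 × 368) / (470 + 368) = 206.4 Ω.
V_out = 44.4 × 206.4 / (2850 + 206.4) = 44.4 × 206.4/3056 = 3.00 V.
(Unloaded it would have been 6.29 V.)

V_out ≈ 3.00 V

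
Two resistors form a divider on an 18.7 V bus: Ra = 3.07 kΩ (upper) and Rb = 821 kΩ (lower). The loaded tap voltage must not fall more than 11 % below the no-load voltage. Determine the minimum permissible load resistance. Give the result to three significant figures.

Output resistance R_th = Ra‖Rb = (3.07 × 821)/824.1 = 3.059 kΩ.
The fractional drop is R_th/(R_th + R_L); requiring this ≤ 0.110 gives R_L ≥ R_th(1/0.110 − 1) = 3.059 × 8.091 = 24.7 kΩ.

R_L(min) ≈ 24.7 kΩ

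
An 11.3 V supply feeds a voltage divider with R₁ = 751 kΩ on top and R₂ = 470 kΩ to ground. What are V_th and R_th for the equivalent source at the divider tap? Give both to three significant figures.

V_th is the open-circuit tap voltage: 11.3 × 470/(751 + 470) = 4.35 V.
With the supply zeroed, R₁ and R₂ appear in parallel from the tap: R_th = R₁‖R₂ = (751 × 470)/1221 = 289 kΩ.

V_th = 4.35 V, R_th = 289 kΩ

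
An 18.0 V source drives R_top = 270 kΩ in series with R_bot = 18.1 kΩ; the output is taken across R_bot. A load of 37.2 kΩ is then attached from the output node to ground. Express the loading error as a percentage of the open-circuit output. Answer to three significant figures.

31.3 %

Unloaded V = 18.0 × 18.1/288.1 = 1.131 V.
Loaded: R_bot‖R_L = 12.18 kΩ, giving V = 18.0 × 12.18/282.2 = 0.7767 V.
Drop = (1.131 − 0.7767) / 1.131 = 31.3 %.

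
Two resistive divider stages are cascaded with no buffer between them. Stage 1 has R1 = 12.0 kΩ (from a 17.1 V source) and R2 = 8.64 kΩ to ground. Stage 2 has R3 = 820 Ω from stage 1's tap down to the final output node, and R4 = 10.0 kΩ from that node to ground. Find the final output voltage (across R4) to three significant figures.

V_out ≈ 4.52 V

Stage 2 presents R3+R4 = 10820 Ω as a load on stage 1's tap.
Stage 1's lower leg becomes R2‖(R3+R4) = 4804 Ω, so V_mid = 17.1 × 4804/16800 = 4.889 V.
Stage 2 is itself unloaded: V_out = V_mid × R4/(R3+R4) = 4.889 × 10000/10820 = 4.52 V.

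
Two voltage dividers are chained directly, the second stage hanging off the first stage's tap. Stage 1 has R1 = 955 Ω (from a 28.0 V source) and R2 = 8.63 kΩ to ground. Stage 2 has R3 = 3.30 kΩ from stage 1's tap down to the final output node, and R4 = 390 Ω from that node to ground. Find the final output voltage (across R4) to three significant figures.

V_out ≈ 2.16 V

Stage 2 presents R3+R4 = 3690 Ω as a load on stage 1's tap.
Stage 1's lower leg becomes R2‖(R3+R4) = 2585 Ω, so V_mid = 28.0 × 2585/3540 = 20.45 V.
Stage 2 is itself unloaded: V_out = V_mid × R4/(R3+R4) = 20.45 × 390/3690 = 2.16 V.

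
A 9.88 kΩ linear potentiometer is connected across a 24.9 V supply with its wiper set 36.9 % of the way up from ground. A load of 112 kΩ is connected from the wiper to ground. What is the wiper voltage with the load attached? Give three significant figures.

V ≈ 9.00 V

The wiper splits the pot into (1−α)R = 6.234 kΩ above and αR = 3.646 kΩ below.
Lower section ‖ load = 3.531 kΩ.
V_wiper = 24.9 × 3.531/(6.234 + 3.531) = 9.00 V.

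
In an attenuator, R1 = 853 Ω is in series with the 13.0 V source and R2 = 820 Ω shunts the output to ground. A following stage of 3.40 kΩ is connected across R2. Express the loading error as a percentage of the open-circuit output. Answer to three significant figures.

The divider's output (Thévenin) resistance is R1‖R2 = 418.1 Ω.
Fractional drop under load = R_th/(R_th + R_L) = 418.1 / (418.1 + 3400) = 0.1095.
So the output falls by 11.0 %.

11.0 %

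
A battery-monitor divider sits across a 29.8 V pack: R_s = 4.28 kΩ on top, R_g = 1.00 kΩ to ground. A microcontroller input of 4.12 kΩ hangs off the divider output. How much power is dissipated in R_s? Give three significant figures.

Total resistance from the source is R_s + (R_g‖R_L) = 5.085 kΩ, so I = 29.8/5.085 kΩ = 5.861 mA.
P = I²·R_s = (5.861 mA)² × 4.28 kΩ = 147 mW.

P ≈ 147 mW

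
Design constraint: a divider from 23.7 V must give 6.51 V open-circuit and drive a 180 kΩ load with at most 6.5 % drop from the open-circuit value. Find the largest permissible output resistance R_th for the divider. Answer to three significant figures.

R_th ≤ 12.5 kΩ

Loading drop = R_th/(R_th + R_L) ≤ 0.0650, so R_th ≤ R_L · ε/(1−ε) = 180 kΩ × 0.0650/0.9350 = 12.5 kΩ.
(Any R1, R2 with R2/(R1+R2) = 0.275 and R1‖R2 ≤ 12.5 kΩ will meet the spec.)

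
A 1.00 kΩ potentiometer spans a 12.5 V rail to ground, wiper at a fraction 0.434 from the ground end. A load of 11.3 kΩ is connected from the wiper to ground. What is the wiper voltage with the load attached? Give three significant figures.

The wiper splits the pot into (1−α)R = 566.0 Ω above and αR = 434.0 Ω below.
Lower section ‖ load = 417.9 Ω.
V_wiper = 12.5 × 417.9/(566.0 + 417.9) = 5.31 V.

V ≈ 5.31 V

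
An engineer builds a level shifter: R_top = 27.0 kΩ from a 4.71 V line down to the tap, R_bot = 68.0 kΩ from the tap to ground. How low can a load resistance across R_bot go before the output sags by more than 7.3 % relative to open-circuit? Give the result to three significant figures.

R_L(min) ≈ 245 kΩ

Output resistance R_th = R_top‖R_bot = (27.0 × 68.0)/95.00 = 19.33 kΩ.
The fractional drop is R_th/(R_th + R_L); requiring this ≤ 0.0730 gives R_L ≥ R_th(1/0.0730 − 1) = 19.33 × 12.70 = 245 kΩ.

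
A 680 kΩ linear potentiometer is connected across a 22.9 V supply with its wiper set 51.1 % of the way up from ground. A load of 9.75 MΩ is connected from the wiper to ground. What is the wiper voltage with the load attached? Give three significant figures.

V ≈ 11.5 V

The wiper splits the pot into (1−α)R = 332.5 kΩ above and αR = 347.5 kΩ below.
Lower section ‖ load = 335.5 kΩ.
V_wiper = 22.9 × 335.5/(332.5 + 335.5) = 11.5 V.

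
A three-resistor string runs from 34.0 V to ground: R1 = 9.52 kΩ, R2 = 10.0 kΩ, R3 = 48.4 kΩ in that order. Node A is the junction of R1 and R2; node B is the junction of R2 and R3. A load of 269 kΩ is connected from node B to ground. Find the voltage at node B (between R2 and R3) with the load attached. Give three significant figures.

At node B, R3 is in parallel with the load: R3‖R_L = 41.02 kΩ.
Below node A the resistance is R2 + (R3‖R_L) = 51.02 kΩ, so V_A = 34.0 × 51.02/60.54 = 28.65 V.
Then V_B = V_A × (R3‖R_L)/(R2 + R3‖R_L) = 28.65 × 41.02/51.02 = 23.0 V.

V ≈ 23.0 V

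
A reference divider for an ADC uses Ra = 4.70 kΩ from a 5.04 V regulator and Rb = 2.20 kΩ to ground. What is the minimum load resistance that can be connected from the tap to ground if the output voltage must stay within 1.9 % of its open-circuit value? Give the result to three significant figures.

Output resistance R_th = Ra‖Rb = (4.70 × 2.20)/6.900 = 1.499 kΩ.
The fractional drop is R_th/(R_th + R_L); requiring this ≤ 0.0190 gives R_L ≥ R_th(1/0.0190 − 1) = 1.499 × 51.63 = 77.4 kΩ.

R_L(min) ≈ 77.4 kΩ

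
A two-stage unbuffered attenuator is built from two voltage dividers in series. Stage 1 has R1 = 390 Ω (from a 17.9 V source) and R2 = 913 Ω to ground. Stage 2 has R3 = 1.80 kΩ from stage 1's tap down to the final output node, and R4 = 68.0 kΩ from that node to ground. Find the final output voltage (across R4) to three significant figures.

Stage 2 presents R3+R4 = 69800 Ω as a load on stage 1's tap.
Stage 1's lower leg becomes R2‖(R3+R4) = 901.2 Ω, so V_mid = 17.9 × 901.2/1291 = 12.49 V.
Stage 2 is itself unloaded: V_out = V_mid × R4/(R3+R4) = 12.49 × 68000/69800 = 12.2 V.

V_out ≈ 12.2 V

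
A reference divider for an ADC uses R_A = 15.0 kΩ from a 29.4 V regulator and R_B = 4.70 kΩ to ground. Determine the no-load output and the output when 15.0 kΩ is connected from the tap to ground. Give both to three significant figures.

Unloaded: 7.01 V; loaded: 5.66 V

Open-circuit: V = 29.4 × 4.70/(15.0 + 4.70) = 7.01 V.
With the load, R_B becomes R_B‖R_L = 3.579 kΩ, so V = 29.4 × 3.579/18.58 = 5.66 V.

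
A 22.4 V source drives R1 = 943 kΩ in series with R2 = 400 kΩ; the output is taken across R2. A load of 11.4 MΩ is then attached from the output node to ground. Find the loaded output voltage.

The load sits in parallel with R2: R2‖R_L = (400 × 11400) / (400 + 11400) = 386.4 kΩ.
V_out = 22.4 × 386.4 / (943 + 386.4) = 22.4 × 386.4/1329 = 6.51 V.

V_out ≈ 6.51 V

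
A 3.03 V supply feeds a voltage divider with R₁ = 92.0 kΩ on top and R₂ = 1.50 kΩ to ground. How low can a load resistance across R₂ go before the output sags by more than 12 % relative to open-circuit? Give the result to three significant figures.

R_L(min) ≈ 10.8 kΩ

Output resistance R_th = R₁‖R₂ = (92.0 × 1.50)/93.50 = 1.476 kΩ.
The fractional drop is R_th/(R_th + R_L); requiring this ≤ 0.120 gives R_L ≥ R_th(1/0.120 − 1) = 1.476 × 7.333 = 10.8 kΩ.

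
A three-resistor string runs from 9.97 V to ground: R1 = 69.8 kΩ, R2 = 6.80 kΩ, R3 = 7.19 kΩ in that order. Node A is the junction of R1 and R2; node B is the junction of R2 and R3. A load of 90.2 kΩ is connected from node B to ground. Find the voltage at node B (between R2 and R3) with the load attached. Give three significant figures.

At node B, R3 is in parallel with the load: R3‖R_L = 6.659 kΩ.
Below node A the resistance is R2 + (R3‖R_L) = 13.46 kΩ, so V_A = 9.97 × 13.46/83.26 = 1.612 V.
Then V_B = V_A × (R3‖R_L)/(R2 + R3‖R_L) = 1.612 × 6.659/13.46 = 0.797 V.

V ≈ 0.797 V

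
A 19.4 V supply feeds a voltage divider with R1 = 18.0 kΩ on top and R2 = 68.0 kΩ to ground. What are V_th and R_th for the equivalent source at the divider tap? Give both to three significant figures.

V_th = 15.3 V, R_th = 14.2 kΩ

V_th is the open-circuit tap voltage: 19.4 × 68.0/(18.0 + 68.0) = 15.3 V.
With the supply zeroed, R1 and R2 appear in parallel from the tap: R_th = R1‖R2 = (18.0 × 68.0)/86.00 = 14.2 kΩ.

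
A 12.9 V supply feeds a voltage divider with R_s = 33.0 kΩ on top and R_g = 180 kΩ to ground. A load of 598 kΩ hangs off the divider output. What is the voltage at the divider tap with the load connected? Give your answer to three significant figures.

The load sits in parallel with R_g: R_g‖R_L = (180 × 598) / (180 + 598) = 138.4 kΩ.
V_out = 12.9 × 138.4 / (33.0 + 138.4) = 12.9 × 138.4/171.4 = 10.4 V.
(Unloaded it would have been 10.9 V.)

V_out ≈ 10.4 V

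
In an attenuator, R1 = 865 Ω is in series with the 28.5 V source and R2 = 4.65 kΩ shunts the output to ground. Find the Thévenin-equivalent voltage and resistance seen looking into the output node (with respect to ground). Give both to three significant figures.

V_th = 24.0 V, R_th = 729 Ω

V_th is the open-circuit tap voltage: 28.5 × 4650/(865 + 4650) = 24.0 V.
With the supply zeroed, R1 and R2 appear in parallel from the tap: R_th = R1‖R2 = (865 × 4650)/5515 = 729 Ω.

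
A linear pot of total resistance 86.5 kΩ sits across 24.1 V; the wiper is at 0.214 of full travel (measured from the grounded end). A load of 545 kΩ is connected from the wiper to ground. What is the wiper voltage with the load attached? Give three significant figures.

V ≈ 5.02 V

The wiper splits the pot into (1−α)R = 67.99 kΩ above and αR = 18.51 kΩ below.
Lower section ‖ load = 17.90 kΩ.
V_wiper = 24.1 × 17.90/(67.99 + 17.90) = 5.02 V.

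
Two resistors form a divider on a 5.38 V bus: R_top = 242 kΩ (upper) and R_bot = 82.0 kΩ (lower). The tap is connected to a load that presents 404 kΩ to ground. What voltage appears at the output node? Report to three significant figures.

The load sits in parallel with R_bot: R_bot‖R_L = (82.0 × 404) / (82.0 + 404) = 68.16 kΩ.
V_out = 5.38 × 68.16 / (242 + 68.16) = 5.38 × 68.16/310.2 = 1.18 V.

V_out ≈ 1.18 V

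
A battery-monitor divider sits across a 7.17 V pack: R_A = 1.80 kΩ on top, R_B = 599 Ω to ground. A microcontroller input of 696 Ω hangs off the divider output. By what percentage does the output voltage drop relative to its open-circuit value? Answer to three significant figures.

Unloaded V = 7.17 × 599/2399 = 1.790 V.
Loaded: R_B‖R_L = 321.9 Ω, giving V = 7.17 × 321.9/2122 = 1.088 V.
Drop = (1.790 − 1.088) / 1.790 = 39.2 %.

39.2 %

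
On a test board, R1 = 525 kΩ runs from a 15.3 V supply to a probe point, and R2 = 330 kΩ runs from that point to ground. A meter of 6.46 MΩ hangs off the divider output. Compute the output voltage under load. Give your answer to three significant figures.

V_out ≈ 5.73 V

The load sits in parallel with R2: R2‖R_L = (330 × 6460) / (330 + 6460) = 314.0 kΩ.
V_out = 15.3 × 314.0 / (525 + 314.0) = 15.3 × 314.0/839.0 = 5.73 V.
(Unloaded it would have been 5.91 V.)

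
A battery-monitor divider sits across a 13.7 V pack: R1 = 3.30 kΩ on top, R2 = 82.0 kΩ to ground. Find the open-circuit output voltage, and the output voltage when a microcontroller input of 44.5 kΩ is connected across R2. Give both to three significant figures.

Unloaded: 13.2 V; loaded: 12.3 V

Open-circuit: V = 13.7 × 82.0/(3.30 + 82.0) = 13.2 V.
With the load, R2 becomes R2‖R_L = 28.85 kΩ, so V = 13.7 × 28.85/32.15 = 12.3 V.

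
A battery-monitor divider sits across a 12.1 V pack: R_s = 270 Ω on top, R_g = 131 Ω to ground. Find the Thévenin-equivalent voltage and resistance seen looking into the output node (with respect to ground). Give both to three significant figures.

V_th = 3.95 V, R_th = 88.2 Ω

V_th is the open-circuit tap voltage: 12.1 × 131/(270 + 131) = 3.95 V.
With the supply zeroed, R_s and R_g appear in parallel from the tap: R_th = R_s‖R_g = (270 × 131)/401.0 = 88.2 Ω.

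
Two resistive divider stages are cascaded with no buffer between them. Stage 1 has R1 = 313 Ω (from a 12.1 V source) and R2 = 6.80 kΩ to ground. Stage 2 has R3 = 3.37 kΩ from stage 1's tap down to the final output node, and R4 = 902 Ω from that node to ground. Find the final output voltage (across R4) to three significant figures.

Stage 2 presents R3+R4 = 4272 Ω as a load on stage 1's tap.
Stage 1's lower leg becomes R2‖(R3+R4) = 2624 Ω, so V_mid = 12.1 × 2624/2937 = 10.81 V.
Stage 2 is itself unloaded: V_out = V_mid × R4/(R3+R4) = 10.81 × 902/4272 = 2.28 V.

V_out ≈ 2.28 V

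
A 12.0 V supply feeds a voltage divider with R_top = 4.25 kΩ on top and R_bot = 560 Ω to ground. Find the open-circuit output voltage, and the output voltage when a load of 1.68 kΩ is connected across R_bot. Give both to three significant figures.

Unloaded: 1.40 V; loaded: 1.08 V

Open-circuit: V = 12.0 × 560/(4250 + 560) = 1.40 V.
With the load, R_bot becomes R_bot‖R_L = 420.0 Ω, so V = 12.0 × 420.0/4670 = 1.08 V.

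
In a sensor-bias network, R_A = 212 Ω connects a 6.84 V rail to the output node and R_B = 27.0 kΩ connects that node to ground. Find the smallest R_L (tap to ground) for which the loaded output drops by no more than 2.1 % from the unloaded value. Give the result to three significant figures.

Output resistance R_th = R_A‖R_B = (212 × 27000)/27210 = 210.3 Ω.
The fractional drop is R_th/(R_th + R_L); requiring this ≤ 0.0210 gives R_L ≥ R_th(1/0.0210 − 1) = 210.3 × 46.62 = 9.81 kΩ.

R_L(min) ≈ 9.81 kΩ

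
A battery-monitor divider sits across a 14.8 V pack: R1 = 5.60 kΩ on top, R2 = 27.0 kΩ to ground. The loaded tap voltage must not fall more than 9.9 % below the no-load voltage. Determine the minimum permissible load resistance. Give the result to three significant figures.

Output resistance R_th = R1‖R2 = (5.60 × 27.0)/32.60 = 4.638 kΩ.
The fractional drop is R_th/(R_th + R_L); requiring this ≤ 0.0990 gives R_L ≥ R_th(1/0.0990 − 1) = 4.638 × 9.101 = 42.2 kΩ.

R_L(min) ≈ 42.2 kΩ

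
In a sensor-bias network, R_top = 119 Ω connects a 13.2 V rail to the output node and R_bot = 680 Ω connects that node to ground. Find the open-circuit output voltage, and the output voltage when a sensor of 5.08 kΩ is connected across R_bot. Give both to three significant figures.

Unloaded: 11.2 V; loaded: 11.0 V

Open-circuit: V = 13.2 × 680/(119 + 680) = 11.2 V.
With the load, R_bot becomes R_bot‖R_L = 599.7 Ω, so V = 13.2 × 599.7/718.7 = 11.0 V.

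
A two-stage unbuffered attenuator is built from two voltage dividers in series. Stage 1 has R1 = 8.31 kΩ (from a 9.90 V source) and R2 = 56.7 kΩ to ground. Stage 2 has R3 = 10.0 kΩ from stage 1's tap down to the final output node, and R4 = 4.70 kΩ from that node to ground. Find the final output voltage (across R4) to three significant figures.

V_out ≈ 1.85 V

Stage 2 presents R3+R4 = 14.70 kΩ as a load on stage 1's tap.
Stage 1's lower leg becomes R2‖(R3+R4) = 11.67 kΩ, so V_mid = 9.90 × 11.67/19.98 = 5.783 V.
Stage 2 is itself unloaded: V_out = V_mid × R4/(R3+R4) = 5.783 × 4.70/14.70 = 1.85 V.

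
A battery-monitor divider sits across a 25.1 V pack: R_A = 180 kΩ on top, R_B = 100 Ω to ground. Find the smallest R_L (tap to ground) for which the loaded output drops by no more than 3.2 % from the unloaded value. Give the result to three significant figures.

R_L(min) ≈ 3.02 kΩ

Output resistance R_th = R_A‖R_B = (180000 × 100)/180100 = 99.94 Ω.
The fractional drop is R_th/(R_th + R_L); requiring this ≤ 0.0320 gives R_L ≥ R_th(1/0.0320 − 1) = 99.94 × 30.25 = 3.02 kΩ.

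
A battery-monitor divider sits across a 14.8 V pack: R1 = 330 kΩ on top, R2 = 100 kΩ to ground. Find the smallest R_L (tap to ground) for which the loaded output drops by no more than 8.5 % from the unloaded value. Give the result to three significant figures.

R_L(min) ≈ 826 kΩ

Output resistance R_th = R1‖R2 = (330 × 100)/430.0 = 76.74 kΩ.
The fractional drop is R_th/(R_th + R_L); requiring this ≤ 0.0850 gives R_L ≥ R_th(1/0.0850 − 1) = 76.74 × 10.76 = 826 kΩ.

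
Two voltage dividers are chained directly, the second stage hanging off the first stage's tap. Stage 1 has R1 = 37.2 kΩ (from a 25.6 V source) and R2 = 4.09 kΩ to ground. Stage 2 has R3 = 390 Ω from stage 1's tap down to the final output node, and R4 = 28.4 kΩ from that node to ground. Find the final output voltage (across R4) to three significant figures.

V_out ≈ 2.22 V

Stage 2 presents R3+R4 = 28790 Ω as a load on stage 1's tap.
Stage 1's lower leg becomes R2‖(R3+R4) = 3581 Ω, so V_mid = 25.6 × 3581/40780 = 2.248 V.
Stage 2 is itself unloaded: V_out = V_mid × R4/(R3+R4) = 2.248 × 28400/28790 = 2.22 V.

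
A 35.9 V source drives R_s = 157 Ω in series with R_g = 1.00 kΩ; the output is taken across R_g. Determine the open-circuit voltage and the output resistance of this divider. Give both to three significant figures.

V_th is the open-circuit tap voltage: 35.9 × 1000/(157 + 1000) = 31.0 V.
With the supply zeroed, R_s and R_g appear in parallel from the tap: R_th = R_s‖R_g = (157 × 1000)/1157 = 136 Ω.

V_th = 31.0 V, R_th = 136 Ω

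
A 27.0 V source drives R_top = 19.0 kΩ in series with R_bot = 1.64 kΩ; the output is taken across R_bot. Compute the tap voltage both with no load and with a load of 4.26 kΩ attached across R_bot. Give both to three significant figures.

Open-circuit: V = 27.0 × 1.64/(19.0 + 1.64) = 2.15 V.
With the load, R_bot becomes R_bot‖R_L = 1.184 kΩ, so V = 27.0 × 1.184/20.18 = 1.58 V.

Unloaded: 2.15 V; loaded: 1.58 V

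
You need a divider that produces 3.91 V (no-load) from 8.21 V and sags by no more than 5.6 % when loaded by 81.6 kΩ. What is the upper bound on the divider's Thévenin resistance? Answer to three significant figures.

Loading drop = R_th/(R_th + R_L) ≤ 0.0560, so R_th ≤ R_L · ε/(1−ε) = 81.6 kΩ × 0.0560/0.9440 = 4.84 kΩ.

R_th ≤ 4.84 kΩ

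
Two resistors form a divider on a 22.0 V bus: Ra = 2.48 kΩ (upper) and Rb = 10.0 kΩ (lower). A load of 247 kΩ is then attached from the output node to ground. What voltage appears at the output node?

The load sits in parallel with Rb: Rb‖R_L = (10.0 × 247) / (10.0 + 247) = 9.611 kΩ.
V_out = 22.0 × 9.611 / (2.48 + 9.611) = 22.0 × 9.611/12.09 = 17.5 V.

V_out ≈ 17.5 V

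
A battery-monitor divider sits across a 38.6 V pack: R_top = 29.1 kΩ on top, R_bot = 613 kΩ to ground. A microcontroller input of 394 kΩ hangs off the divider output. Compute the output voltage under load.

The load sits in parallel with R_bot: R_bot‖R_L = (613 × 394) / (613 + 394) = 239.8 kΩ.
V_out = 38.6 × 239.8 / (29.1 + 239.8) = 38.6 × 239.8/268.9 = 34.4 V.
(Unloaded it would have been 36.9 V.)

V_out ≈ 34.4 V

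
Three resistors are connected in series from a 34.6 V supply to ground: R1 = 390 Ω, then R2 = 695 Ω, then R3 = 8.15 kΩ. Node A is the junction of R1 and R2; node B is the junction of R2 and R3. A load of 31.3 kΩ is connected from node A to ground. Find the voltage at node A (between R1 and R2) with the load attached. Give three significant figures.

Below node A the series string R2+R3 = 8845 Ω sits in parallel with the 31300 Ω load: 6896 Ω.
V_A = 34.6 × 6896/(390 + 6896) = 32.7 V.

V ≈ 32.7 V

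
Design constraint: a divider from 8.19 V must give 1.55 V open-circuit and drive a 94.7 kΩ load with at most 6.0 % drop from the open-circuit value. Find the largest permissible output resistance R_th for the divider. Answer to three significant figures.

Loading drop = R_th/(R_th + R_L) ≤ 0.0600, so R_th ≤ R_L · ε/(1−ε) = 94.7 kΩ × 0.0600/0.9400 = 6.04 kΩ.
(Any R1, R2 with R2/(R1+R2) = 0.189 and R1‖R2 ≤ 6.04 kΩ will meet the spec.)

R_th ≤ 6.04 kΩ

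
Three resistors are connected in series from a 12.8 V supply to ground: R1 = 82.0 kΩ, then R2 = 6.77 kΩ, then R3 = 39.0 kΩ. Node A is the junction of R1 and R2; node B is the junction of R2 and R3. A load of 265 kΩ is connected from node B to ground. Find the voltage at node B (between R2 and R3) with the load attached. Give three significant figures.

At node B, R3 is in parallel with the load: R3‖R_L = 34.00 kΩ.
Below node A the resistance is R2 + (R3‖R_L) = 40.77 kΩ, so V_A = 12.8 × 40.77/122.8 = 4.250 V.
Then V_B = V_A × (R3‖R_L)/(R2 + R3‖R_L) = 4.250 × 34.00/40.77 = 3.54 V.

V ≈ 3.54 V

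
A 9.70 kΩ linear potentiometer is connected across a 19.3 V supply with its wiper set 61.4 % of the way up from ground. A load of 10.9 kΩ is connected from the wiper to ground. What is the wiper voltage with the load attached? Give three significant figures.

V ≈ 9.79 V

The wiper splits the pot into (1−α)R = 3.744 kΩ above and αR = 5.956 kΩ below.
Lower section ‖ load = 3.851 kΩ.
V_wiper = 19.3 × 3.851/(3.744 + 3.851) = 9.79 V.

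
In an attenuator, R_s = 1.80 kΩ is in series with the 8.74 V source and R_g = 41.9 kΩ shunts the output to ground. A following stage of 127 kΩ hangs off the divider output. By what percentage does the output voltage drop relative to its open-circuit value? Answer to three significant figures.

1.34 %

The divider's output (Thévenin) resistance is R_s‖R_g = 1.726 kΩ.
Fractional drop under load = R_th/(R_th + R_L) = 1.726 / (1.726 + 127) = 0.01341.
So the output falls by 1.34 %.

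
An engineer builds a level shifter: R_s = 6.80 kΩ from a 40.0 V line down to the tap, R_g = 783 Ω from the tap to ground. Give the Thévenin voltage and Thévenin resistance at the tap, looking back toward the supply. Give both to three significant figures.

V_th is the open-circuit tap voltage: 40.0 × 783/(6800 + 783) = 4.13 V.
With the supply zeroed, R_s and R_g appear in parallel from the tap: R_th = R_s‖R_g = (6800 × 783)/7583 = 702 Ω.

V_th = 4.13 V, R_th = 702 Ω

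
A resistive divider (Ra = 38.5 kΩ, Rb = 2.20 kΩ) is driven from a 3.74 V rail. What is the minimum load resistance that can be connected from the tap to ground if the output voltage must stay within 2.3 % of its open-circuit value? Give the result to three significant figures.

R_L(min) ≈ 88.4 kΩ

Output resistance R_th = Ra‖Rb = (38.5 × 2.20)/40.70 = 2.081 kΩ.
The fractional drop is R_th/(R_th + R_L); requiring this ≤ 0.0230 gives R_L ≥ R_th(1/0.0230 − 1) = 2.081 × 42.48 = 88.4 kΩ.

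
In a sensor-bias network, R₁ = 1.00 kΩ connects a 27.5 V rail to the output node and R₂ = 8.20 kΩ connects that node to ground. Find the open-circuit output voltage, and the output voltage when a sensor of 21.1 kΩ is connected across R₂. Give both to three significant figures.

Unloaded: 24.5 V; loaded: 23.5 V

Open-circuit: V = 27.5 × 8.20/(1.00 + 8.20) = 24.5 V.
With the load, R₂ becomes R₂‖R_L = 5.905 kΩ, so V = 27.5 × 5.905/6.905 = 23.5 V.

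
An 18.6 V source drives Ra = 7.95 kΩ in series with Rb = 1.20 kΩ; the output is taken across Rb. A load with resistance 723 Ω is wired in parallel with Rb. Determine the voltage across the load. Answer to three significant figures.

V_out ≈ 0.999 V

The load sits in parallel with Rb: Rb‖R_L = (1200 × 723) / (1200 + 723) = 451.2 Ω.
V_out = 18.6 × 451.2 / (7950 + 451.2) = 18.6 × 451.2/8401 = 0.999 V.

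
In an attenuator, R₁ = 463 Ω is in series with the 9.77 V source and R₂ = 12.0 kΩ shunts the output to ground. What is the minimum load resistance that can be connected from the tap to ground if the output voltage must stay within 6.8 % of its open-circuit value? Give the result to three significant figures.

R_L(min) ≈ 6.11 kΩ

Output resistance R_th = R₁‖R₂ = (463 × 12000)/12460 = 445.8 Ω.
The fractional drop is R_th/(R_th + R_L); requiring this ≤ 0.0680 gives R_L ≥ R_th(1/0.0680 − 1) = 445.8 × 13.71 = 6.11 kΩ.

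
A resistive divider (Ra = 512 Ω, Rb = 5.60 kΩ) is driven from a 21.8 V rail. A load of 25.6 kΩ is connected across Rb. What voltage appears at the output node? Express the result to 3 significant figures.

The load sits in parallel with Rb: Rb‖R_L = (5600 × 25600) / (5600 + 25600) = 4595 Ω.
V_out = 21.8 × 4595 / (512 + 4595) = 21.8 × 4595/5107 = 19.6 V.
(Unloaded it would have been 20.0 V.)

V_out ≈ 19.6 V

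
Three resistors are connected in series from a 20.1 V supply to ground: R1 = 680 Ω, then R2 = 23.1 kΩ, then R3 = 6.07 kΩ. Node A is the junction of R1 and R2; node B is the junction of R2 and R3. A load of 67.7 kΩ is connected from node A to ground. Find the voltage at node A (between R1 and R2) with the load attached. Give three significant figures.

Below node A the series string R2+R3 = 29170 Ω sits in parallel with the 67700 Ω load: 20390 Ω.
V_A = 20.1 × 20390/(680 + 20390) = 19.5 V.

V ≈ 19.5 V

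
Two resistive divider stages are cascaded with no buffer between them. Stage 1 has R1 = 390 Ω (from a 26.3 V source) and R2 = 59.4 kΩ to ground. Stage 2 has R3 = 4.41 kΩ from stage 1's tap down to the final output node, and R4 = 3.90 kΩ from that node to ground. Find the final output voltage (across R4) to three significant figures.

Stage 2 presents R3+R4 = 8310 Ω as a load on stage 1's tap.
Stage 1's lower leg becomes R2‖(R3+R4) = 7290 Ω, so V_mid = 26.3 × 7290/7680 = 24.96 V.
Stage 2 is itself unloaded: V_out = V_mid × R4/(R3+R4) = 24.96 × 3900/8310 = 11.7 V.

V_out ≈ 11.7 V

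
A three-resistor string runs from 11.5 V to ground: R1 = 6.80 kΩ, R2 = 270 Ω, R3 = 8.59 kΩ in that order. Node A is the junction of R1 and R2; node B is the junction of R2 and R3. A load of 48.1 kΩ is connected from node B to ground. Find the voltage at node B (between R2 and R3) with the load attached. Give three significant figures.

V ≈ 5.84 V

At node B, R3 is in parallel with the load: R3‖R_L = 7288 Ω.
Below node A the resistance is R2 + (R3‖R_L) = 7558 Ω, so V_A = 11.5 × 7558/14360 = 6.054 V.
Then V_B = V_A × (R3‖R_L)/(R2 + R3‖R_L) = 6.054 × 7288/7558 = 5.84 V.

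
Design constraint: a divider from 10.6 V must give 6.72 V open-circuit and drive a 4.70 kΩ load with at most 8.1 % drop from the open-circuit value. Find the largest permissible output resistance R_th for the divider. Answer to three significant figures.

R_th ≤ 414 Ω

Loading drop = R_th/(R_th + R_L) ≤ 0.0810, so R_th ≤ R_L · ε/(1−ε) = 4.70 kΩ × 0.0810/0.9190 = 414 Ω.
(Any R1, R2 with R2/(R1+R2) = 0.634 and R1‖R2 ≤ 414 Ω will meet the spec.)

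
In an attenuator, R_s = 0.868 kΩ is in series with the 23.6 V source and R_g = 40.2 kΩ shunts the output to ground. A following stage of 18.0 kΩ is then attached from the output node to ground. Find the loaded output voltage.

V_out ≈ 22.1 V

The load sits in parallel with R_g: R_g‖R_L = (40200 × 18000) / (40200 + 18000) = 12430 Ω.
V_out = 23.6 × 12430 / (868 + 12430) = 23.6 × 12430/13300 = 22.1 V.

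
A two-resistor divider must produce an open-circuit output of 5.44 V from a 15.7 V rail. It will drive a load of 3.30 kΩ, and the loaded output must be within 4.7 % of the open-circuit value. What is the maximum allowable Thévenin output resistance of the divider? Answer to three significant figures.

Loading drop = R_th/(R_th + R_L) ≤ 0.0470, so R_th ≤ R_L · ε/(1−ε) = 3.30 kΩ × 0.0470/0.9530 = 163 Ω.

R_th ≤ 163 Ω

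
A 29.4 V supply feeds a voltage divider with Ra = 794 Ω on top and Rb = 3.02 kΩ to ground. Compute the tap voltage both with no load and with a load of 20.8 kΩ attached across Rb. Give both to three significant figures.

Open-circuit: V = 29.4 × 3020/(794 + 3020) = 23.3 V.
With the load, Rb becomes Rb‖R_L = 2637 Ω, so V = 29.4 × 2637/3431 = 22.6 V.

Unloaded: 23.3 V; loaded: 22.6 V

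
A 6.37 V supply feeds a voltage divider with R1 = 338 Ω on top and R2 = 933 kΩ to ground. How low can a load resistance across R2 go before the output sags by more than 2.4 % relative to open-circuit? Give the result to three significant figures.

R_L(min) ≈ 13.7 kΩ

Output resistance R_th = R1‖R2 = (338 × 933000)/933300 = 337.9 Ω.
The fractional drop is R_th/(R_th + R_L); requiring this ≤ 0.0240 gives R_L ≥ R_th(1/0.0240 − 1) = 337.9 × 40.67 = 13.7 kΩ.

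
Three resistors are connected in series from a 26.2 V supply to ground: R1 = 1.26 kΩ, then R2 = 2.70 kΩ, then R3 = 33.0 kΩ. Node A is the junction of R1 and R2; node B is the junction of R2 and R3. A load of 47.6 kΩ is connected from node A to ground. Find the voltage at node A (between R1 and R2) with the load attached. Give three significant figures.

V ≈ 24.7 V

Below node A the series string R2+R3 = 35.70 kΩ sits in parallel with the 47.6 kΩ load: 20.40 kΩ.
V_A = 26.2 × 20.40/(1.26 + 20.40) = 24.7 V.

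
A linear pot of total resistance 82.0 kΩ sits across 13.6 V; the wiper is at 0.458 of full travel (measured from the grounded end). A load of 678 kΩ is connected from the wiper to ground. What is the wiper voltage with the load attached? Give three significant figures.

V ≈ 6.05 V

The wiper splits the pot into (1−α)R = 44.44 kΩ above and αR = 37.56 kΩ below.
Lower section ‖ load = 35.58 kΩ.
V_wiper = 13.6 × 35.58/(44.44 + 35.58) = 6.05 V.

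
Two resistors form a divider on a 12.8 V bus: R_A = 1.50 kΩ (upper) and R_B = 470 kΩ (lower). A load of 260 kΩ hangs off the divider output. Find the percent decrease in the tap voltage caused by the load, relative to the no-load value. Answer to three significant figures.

0.572 %

The divider's output (Thévenin) resistance is R_A‖R_B = 1.495 kΩ.
Fractional drop under load = R_th/(R_th + R_L) = 1.495 / (1.495 + 260) = 0.005718.
So the output falls by 0.572 %.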